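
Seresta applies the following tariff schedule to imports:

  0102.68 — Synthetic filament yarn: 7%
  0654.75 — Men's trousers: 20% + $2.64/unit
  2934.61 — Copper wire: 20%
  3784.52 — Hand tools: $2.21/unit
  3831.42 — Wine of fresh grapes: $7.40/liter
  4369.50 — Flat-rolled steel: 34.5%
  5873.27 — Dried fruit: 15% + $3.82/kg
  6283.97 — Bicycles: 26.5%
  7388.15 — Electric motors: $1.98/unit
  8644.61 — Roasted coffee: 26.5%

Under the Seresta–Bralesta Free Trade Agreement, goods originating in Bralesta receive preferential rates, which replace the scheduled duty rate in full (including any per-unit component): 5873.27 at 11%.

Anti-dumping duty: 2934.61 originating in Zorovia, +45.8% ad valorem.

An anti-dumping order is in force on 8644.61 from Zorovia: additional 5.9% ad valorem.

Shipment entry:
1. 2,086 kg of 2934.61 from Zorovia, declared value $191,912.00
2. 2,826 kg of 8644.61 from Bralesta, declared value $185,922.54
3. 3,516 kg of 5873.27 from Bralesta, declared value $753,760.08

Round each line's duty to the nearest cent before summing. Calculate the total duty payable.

$258,461.18

Line 1 (2934.61, Zorovia, 2,086 kg, $191,912.00):
Base rate for 2934.61 is 20%.
Additional duty on 2934.61 from Zorovia: +45.8%. Applied ad valorem rate: 20% + 45.8% = 65.8%.
Duty = $191,912.00 × 65.8% = $126,278.10.
Line 2 (8644.61, Bralesta, 2,826 kg, $185,922.54):
Base rate for 8644.61 is 26.5%.
Origin Bralesta is the FTA partner but 8644.61 is not on the preference list; base rate stands.
The additional-duty order on 8644.61 targets Zorovia, not Bralesta; it does not apply.
Duty = $185,922.54 × 26.5% = $49,269.47.
Line 3 (5873.27, Bralesta, 3,516 kg, $753,760.08):
Base rate for 5873.27 is 15% + $3.82/kg.
Origin Bralesta qualifies under the Seresta–Bralesta agreement and 5873.27 is covered: preferential rate 11% applies instead.
Duty = $753,760.08 × 11% = $82,913.61.
Total = $126,278.10 + $49,269.47 + $82,913.61 = $258,461.18.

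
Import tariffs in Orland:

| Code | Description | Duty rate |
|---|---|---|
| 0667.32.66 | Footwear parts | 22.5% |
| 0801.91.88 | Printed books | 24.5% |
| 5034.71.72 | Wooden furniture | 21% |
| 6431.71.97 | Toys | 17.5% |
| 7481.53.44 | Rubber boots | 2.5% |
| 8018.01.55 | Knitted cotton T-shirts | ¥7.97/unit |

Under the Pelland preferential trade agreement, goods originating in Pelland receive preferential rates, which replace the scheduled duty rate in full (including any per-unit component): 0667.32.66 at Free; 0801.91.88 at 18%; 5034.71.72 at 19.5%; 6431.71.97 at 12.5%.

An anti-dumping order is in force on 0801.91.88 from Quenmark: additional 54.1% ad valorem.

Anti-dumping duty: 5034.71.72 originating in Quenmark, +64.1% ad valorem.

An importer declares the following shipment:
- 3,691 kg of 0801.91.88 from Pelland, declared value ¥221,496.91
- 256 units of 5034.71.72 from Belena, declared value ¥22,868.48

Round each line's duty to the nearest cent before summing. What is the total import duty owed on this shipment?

¥44,671.82

Line 1 (0801.91.88, Pelland, 3,691 kg, ¥221,496.91):
Base rate for 0801.91.88 is 24.5%.
Origin Pelland qualifies under the Orland–Pelland agreement and 0801.91.88 is covered: preferential rate 18% applies instead.
The additional-duty order on 0801.91.88 targets Quenmark, not Pelland; it does not apply.
Duty = ¥221,496.91 × 18% = ¥39,869.44.
Line 2 (5034.71.72, Belena, 256 units, ¥22,868.48):
Base rate for 5034.71.72 is 21%.
5034.71.72 has an FTA preferential rate, but origin Belena is not Pelland; base rate stands.
The additional-duty order on 5034.71.72 targets Quenmark, not Belena; it does not apply.
Duty = ¥22,868.48 × 21% = ¥4,802.38.
Total = ¥39,869.44 + ¥4,802.38 = ¥44,671.82.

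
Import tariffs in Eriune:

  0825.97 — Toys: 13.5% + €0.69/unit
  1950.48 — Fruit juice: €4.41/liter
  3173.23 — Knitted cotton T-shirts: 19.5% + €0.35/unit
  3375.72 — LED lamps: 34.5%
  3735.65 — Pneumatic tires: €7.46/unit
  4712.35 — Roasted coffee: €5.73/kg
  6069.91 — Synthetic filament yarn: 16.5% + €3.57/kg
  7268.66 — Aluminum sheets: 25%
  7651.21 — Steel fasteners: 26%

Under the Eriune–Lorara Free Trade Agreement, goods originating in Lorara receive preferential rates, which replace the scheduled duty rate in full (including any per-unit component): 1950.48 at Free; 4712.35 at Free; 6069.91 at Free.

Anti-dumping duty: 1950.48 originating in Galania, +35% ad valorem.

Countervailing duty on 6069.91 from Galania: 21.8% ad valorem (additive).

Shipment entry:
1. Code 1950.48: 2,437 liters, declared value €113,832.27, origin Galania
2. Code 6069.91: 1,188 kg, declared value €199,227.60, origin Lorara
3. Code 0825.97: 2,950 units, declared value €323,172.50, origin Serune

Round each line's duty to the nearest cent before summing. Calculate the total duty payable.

€96,252.25

Line 1 (1950.48, Galania, 2,437 liters, €113,832.27):
Base rate for 1950.48 is €4.41/liter.
1950.48 has an FTA preferential rate, but origin Galania is not Lorara; base rate stands.
Additional duty on 1950.48 from Galania: +35% ad valorem. Applied ad valorem rate = 35%.
Duty = €113,832.27 × 35% + 2,437 × €4.41 = €50,588.46.
Line 2 (6069.91, Lorara, 1,188 kg, €199,227.60):
Base rate for 6069.91 is 16.5% + €3.57/kg.
Origin Lorara qualifies under the Eriune–Lorara agreement and 6069.91 is covered: preferential rate Free applies instead.
The additional-duty order on 6069.91 targets Galania, not Lorara; it does not apply.
Duty = €199,227.60 × 0% = €0.00.
Line 3 (0825.97, Serune, 2,950 units, €323,172.50):
Base rate for 0825.97 is 13.5% + €0.69/unit.
Duty = €323,172.50 × 13.5% + 2,950 × €0.69 = €45,663.79.
Total = €50,588.46 + €0.00 + €45,663.79 = €96,252.25.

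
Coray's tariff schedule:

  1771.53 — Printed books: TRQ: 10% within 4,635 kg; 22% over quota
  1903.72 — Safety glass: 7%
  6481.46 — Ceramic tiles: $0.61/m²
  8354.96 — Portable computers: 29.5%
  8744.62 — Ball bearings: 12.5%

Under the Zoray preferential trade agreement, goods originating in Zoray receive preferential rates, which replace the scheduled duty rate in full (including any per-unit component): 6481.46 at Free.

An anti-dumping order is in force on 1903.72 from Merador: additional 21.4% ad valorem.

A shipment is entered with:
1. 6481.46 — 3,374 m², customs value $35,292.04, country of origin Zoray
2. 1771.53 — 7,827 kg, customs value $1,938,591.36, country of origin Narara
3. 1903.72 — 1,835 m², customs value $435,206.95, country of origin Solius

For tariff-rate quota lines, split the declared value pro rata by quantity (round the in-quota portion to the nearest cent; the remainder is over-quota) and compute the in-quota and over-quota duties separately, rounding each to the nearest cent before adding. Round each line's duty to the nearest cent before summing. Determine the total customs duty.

$319,194.97

Line 1 (6481.46, Zoray, 3,374 m², $35,292.04):
Base rate for 6481.46 is $0.61/m².
Origin Zoray qualifies under the Coray–Zoray agreement and 6481.46 is covered: preferential rate Free applies instead.
Duty = $35,292.04 × 0% = $0.00.
Line 2 (1771.53, Narara, 7,827 kg, $1,938,591.36):
Code 1771.53 is under a tariff-rate quota (threshold 4,635 kg). In-quota: 4,635 kg at 10%; over-quota: 3,192 kg at 22%.
Pro-rata value split: in-quota = $1,938,591.36 × 4,635/7,827 = $1,147,996.80; over-quota = $1,938,591.36 − $1,147,996.80 = $790,594.56.
In-quota duty = $1,147,996.80 × 10% = $114,799.68. Over-quota duty = $790,594.56 × 22% = $173,930.80.
Line duty = $114,799.68 + $173,930.80 = $288,730.48.
Line 3 (1903.72, Solius, 1,835 m², $435,206.95):
Base rate for 1903.72 is 7%.
The additional-duty order on 1903.72 targets Merador, not Solius; it does not apply.
Duty = $435,206.95 × 7% = $30,464.49.
Total = $0.00 + $288,730.48 + $30,464.49 = $319,194.97.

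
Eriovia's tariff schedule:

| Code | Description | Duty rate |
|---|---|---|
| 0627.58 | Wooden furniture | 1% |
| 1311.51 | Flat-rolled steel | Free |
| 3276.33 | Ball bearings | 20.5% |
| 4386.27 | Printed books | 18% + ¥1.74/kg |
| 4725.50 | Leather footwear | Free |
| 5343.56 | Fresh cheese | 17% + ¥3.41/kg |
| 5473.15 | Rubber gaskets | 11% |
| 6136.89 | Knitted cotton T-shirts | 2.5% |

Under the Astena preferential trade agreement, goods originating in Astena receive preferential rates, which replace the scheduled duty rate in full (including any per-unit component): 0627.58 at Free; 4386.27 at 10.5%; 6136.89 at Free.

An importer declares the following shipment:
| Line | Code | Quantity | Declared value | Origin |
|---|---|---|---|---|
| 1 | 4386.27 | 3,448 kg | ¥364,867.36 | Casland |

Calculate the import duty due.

Line 1 (4386.27, Casland, 3,448 kg, ¥364,867.36):
Base rate for 4386.27 is 18% + ¥1.74/kg.
4386.27 has an FTA preferential rate, but origin Casland is not Astena; base rate stands.
Duty = ¥364,867.36 × 18% + 3,448 × ¥1.74 = ¥71,675.64.

¥71,675.64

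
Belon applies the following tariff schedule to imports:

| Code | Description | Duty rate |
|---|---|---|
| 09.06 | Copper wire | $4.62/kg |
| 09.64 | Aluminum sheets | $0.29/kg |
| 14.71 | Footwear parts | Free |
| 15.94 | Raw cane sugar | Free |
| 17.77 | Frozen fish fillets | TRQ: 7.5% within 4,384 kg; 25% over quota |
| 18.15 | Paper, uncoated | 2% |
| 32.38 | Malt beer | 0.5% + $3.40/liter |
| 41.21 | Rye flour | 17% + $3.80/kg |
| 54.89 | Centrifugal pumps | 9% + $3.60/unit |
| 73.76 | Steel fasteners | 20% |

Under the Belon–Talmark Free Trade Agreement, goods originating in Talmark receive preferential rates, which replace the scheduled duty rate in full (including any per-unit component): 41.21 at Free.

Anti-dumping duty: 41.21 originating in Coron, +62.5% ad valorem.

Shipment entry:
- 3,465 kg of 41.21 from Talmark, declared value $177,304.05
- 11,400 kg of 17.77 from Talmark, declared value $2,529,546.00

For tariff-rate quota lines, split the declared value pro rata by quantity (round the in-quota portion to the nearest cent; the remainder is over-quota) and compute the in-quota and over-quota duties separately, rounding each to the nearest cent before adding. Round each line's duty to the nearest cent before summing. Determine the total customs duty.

Line 1 (41.21, Talmark, 3,465 kg, $177,304.05):
Base rate for 41.21 is 17% + $3.80/kg.
Origin Talmark qualifies under the Belon–Talmark agreement and 41.21 is covered: preferential rate Free applies instead.
The additional-duty order on 41.21 targets Coron, not Talmark; it does not apply.
Duty = $177,304.05 × 0% = $0.00.
Line 2 (17.77, Talmark, 11,400 kg, $2,529,546.00):
Code 17.77 is under a tariff-rate quota (threshold 4,384 kg). In-quota: 4,384 kg at 7.5%; over-quota: 7,016 kg at 25%.
Pro-rata value split: in-quota = $2,529,546.00 × 4,384/11,400 = $972,765.76; over-quota = $2,529,546.00 − $972,765.76 = $1,556,780.24.
In-quota duty = $972,765.76 × 7.5% = $72,957.43. Over-quota duty = $1,556,780.24 × 25% = $389,195.06.
Line duty = $72,957.43 + $389,195.06 = $462,152.49.
Total = $0.00 + $462,152.49 = $462,152.49.

$462,152.49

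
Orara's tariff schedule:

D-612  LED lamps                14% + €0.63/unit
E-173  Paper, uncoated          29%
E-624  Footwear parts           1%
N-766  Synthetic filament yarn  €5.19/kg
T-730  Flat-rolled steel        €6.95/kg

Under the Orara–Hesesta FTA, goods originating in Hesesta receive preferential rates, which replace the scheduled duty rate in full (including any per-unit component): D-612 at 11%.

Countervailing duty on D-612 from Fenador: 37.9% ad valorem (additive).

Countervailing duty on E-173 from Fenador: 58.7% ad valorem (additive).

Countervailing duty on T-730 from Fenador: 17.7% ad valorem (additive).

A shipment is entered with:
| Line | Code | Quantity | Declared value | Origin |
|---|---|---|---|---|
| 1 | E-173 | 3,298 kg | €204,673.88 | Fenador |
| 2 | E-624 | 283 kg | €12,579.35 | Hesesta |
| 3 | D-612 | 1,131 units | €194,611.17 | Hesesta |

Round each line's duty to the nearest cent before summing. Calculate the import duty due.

€201,032.01

Line 1 (E-173, Fenador, 3,298 kg, €204,673.88):
Base rate for E-173 is 29%.
Additional duty on E-173 from Fenador: +58.7%. Applied ad valorem rate: 29% + 58.7% = 87.7%.
Duty = €204,673.88 × 87.7% = €179,498.99.
Line 2 (E-624, Hesesta, 283 kg, €12,579.35):
Base rate for E-624 is 1%.
Origin Hesesta is the FTA partner but E-624 is not on the preference list; base rate stands.
Duty = €12,579.35 × 1% = €125.79.
Line 3 (D-612, Hesesta, 1,131 units, €194,611.17):
Base rate for D-612 is 14% + €0.63/unit.
Origin Hesesta qualifies under the Orara–Hesesta agreement and D-612 is covered: preferential rate 11% applies instead.
The additional-duty order on D-612 targets Fenador, not Hesesta; it does not apply.
Duty = €194,611.17 × 11% = €21,407.23.
Total = €179,498.99 + €125.79 + €21,407.23 = €201,032.01.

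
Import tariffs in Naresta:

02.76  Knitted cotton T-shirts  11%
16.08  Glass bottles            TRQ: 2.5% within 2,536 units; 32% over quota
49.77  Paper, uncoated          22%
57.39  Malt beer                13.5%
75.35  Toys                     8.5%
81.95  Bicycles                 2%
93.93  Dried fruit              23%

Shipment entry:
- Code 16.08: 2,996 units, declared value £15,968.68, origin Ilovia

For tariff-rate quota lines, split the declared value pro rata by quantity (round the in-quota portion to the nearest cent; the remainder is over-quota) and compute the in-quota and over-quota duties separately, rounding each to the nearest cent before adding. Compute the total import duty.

£1,122.50

Line 1 (16.08, Ilovia, 2,996 units, £15,968.68):
Code 16.08 is under a tariff-rate quota (threshold 2,536 units). In-quota: 2,536 units at 2.5%; over-quota: 460 units at 32%.
Pro-rata value split: in-quota = £15,968.68 × 2,536/2,996 = £13,516.88; over-quota = £15,968.68 − £13,516.88 = £2,451.80.
In-quota duty = £13,516.88 × 2.5% = £337.92. Over-quota duty = £2,451.80 × 32% = £784.58.
Line duty = £337.92 + £784.58 = £1,122.50.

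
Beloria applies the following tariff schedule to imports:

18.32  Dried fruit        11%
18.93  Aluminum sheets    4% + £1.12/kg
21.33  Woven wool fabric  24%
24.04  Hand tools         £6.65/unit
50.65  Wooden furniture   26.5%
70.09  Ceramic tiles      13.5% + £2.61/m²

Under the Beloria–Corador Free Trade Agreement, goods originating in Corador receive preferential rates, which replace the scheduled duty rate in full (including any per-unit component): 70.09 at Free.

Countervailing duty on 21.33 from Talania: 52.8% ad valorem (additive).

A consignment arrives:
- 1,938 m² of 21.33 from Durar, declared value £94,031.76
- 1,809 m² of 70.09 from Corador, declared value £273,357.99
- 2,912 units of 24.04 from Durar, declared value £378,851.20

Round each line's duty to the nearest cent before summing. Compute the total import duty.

£41,932.42

Line 1 (21.33, Durar, 1,938 m², £94,031.76):
Base rate for 21.33 is 24%.
The additional-duty order on 21.33 targets Talania, not Durar; it does not apply.
Duty = £94,031.76 × 24% = £22,567.62.
Line 2 (70.09, Corador, 1,809 m², £273,357.99):
Base rate for 70.09 is 13.5% + £2.61/m².
Origin Corador qualifies under the Beloria–Corador agreement and 70.09 is covered: preferential rate Free applies instead.
Duty = £273,357.99 × 0% = £0.00.
Line 3 (24.04, Durar, 2,912 units, £378,851.20):
Base rate for 24.04 is £6.65/unit.
Duty = 2,912 × £6.65 = £19,364.80.
Total = £22,567.62 + £0.00 + £19,364.80 = £41,932.42.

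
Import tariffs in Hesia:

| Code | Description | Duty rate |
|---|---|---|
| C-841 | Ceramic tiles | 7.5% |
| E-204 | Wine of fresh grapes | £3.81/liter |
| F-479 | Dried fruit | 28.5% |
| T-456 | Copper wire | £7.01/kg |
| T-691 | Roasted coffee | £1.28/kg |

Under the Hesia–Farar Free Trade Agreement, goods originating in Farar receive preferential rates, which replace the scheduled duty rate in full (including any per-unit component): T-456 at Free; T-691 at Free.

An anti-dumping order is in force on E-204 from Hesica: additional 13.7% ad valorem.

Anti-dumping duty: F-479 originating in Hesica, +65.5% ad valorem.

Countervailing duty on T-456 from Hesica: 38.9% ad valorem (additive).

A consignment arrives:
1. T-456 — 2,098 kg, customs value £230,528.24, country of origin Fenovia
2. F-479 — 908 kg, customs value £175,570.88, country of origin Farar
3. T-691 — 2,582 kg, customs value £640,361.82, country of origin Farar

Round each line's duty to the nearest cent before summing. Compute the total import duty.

Line 1 (T-456, Fenovia, 2,098 kg, £230,528.24):
Base rate for T-456 is £7.01/kg.
T-456 has an FTA preferential rate, but origin Fenovia is not Farar; base rate stands.
The additional-duty order on T-456 targets Hesica, not Fenovia; it does not apply.
Duty = 2,098 × £7.01 = £14,706.98.
Line 2 (F-479, Farar, 908 kg, £175,570.88):
Base rate for F-479 is 28.5%.
Origin Farar is the FTA partner but F-479 is not on the preference list; base rate stands.
The additional-duty order on F-479 targets Hesica, not Farar; it does not apply.
Duty = £175,570.88 × 28.5% = £50,037.70.
Line 3 (T-691, Farar, 2,582 kg, £640,361.82):
Base rate for T-691 is £1.28/kg.
Origin Farar qualifies under the Hesia–Farar agreement and T-691 is covered: preferential rate Free applies instead.
Duty = £640,361.82 × 0% = £0.00.
Total = £14,706.98 + £50,037.70 + £0.00 = £64,744.68.

£64,744.68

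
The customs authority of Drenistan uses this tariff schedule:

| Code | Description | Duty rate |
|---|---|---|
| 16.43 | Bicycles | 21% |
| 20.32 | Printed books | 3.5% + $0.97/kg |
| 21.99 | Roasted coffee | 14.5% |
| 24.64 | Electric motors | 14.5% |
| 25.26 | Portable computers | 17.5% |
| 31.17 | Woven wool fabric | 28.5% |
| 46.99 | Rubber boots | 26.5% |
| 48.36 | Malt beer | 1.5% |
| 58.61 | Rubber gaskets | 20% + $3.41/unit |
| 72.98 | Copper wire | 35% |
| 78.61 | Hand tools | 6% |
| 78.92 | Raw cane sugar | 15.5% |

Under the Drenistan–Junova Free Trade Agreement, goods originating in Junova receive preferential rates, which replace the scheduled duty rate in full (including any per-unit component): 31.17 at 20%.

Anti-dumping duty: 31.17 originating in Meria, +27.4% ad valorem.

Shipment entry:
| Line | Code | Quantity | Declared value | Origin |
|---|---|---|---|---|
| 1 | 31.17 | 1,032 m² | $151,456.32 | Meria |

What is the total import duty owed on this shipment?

Line 1 (31.17, Meria, 1,032 m², $151,456.32):
Base rate for 31.17 is 28.5%.
31.17 has an FTA preferential rate, but origin Meria is not Junova; base rate stands.
Additional duty on 31.17 from Meria: +27.4%. Applied ad valorem rate: 28.5% + 27.4% = 55.9%.
Duty = $151,456.32 × 55.9% = $84,664.08.

$84,664.08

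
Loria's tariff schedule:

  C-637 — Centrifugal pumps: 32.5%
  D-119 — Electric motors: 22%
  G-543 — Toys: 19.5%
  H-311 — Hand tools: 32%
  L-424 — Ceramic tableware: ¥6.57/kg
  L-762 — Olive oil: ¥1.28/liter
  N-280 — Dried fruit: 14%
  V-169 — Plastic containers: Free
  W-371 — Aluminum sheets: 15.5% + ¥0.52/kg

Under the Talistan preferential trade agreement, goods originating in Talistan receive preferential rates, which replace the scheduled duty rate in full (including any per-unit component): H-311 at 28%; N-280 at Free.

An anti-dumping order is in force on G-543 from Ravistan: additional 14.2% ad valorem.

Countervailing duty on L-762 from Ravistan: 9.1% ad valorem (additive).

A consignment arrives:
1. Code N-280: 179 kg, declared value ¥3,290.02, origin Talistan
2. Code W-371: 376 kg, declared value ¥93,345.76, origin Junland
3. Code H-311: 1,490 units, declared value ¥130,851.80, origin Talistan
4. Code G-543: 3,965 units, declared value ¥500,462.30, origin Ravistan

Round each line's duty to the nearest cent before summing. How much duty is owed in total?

¥219,958.41

Line 1 (N-280, Talistan, 179 kg, ¥3,290.02):
Base rate for N-280 is 14%.
Origin Talistan qualifies under the Loria–Talistan agreement and N-280 is covered: preferential rate Free applies instead.
Duty = ¥3,290.02 × 0% = ¥0.00.
Line 2 (W-371, Junland, 376 kg, ¥93,345.76):
Base rate for W-371 is 15.5% + ¥0.52/kg.
Duty = ¥93,345.76 × 15.5% + 376 × ¥0.52 = ¥14,664.11.
Line 3 (H-311, Talistan, 1,490 units, ¥130,851.80):
Base rate for H-311 is 32%.
Origin Talistan qualifies under the Loria–Talistan agreement and H-311 is covered: preferential rate 28% applies instead.
Duty = ¥130,851.80 × 28% = ¥36,638.50.
Line 4 (G-543, Ravistan, 3,965 units, ¥500,462.30):
Base rate for G-543 is 19.5%.
Additional duty on G-543 from Ravistan: +14.2%. Applied ad valorem rate: 19.5% + 14.2% = 33.7%.
Duty = ¥500,462.30 × 33.7% = ¥168,655.80.
Total = ¥0.00 + ¥14,664.11 + ¥36,638.50 + ¥168,655.80 = ¥219,958.41.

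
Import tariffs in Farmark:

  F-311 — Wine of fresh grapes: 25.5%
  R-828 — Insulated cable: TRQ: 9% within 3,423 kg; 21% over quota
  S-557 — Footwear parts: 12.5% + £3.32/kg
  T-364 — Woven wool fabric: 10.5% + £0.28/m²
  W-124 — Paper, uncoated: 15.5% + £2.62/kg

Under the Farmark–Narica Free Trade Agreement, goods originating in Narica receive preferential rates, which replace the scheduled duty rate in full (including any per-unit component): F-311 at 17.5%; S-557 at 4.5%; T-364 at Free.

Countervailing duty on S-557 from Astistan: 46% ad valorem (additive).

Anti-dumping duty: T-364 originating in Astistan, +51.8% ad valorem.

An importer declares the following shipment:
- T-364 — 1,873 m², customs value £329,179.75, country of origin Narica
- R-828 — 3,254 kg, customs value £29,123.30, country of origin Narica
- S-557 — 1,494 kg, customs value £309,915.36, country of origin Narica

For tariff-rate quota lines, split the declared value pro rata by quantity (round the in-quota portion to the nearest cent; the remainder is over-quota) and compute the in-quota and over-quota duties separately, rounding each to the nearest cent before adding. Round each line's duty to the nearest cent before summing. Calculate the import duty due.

Line 1 (T-364, Narica, 1,873 m², £329,179.75):
Base rate for T-364 is 10.5% + £0.28/m².
Origin Narica qualifies under the Farmark–Narica agreement and T-364 is covered: preferential rate Free applies instead.
The additional-duty order on T-364 targets Astistan, not Narica; it does not apply.
Duty = £329,179.75 × 0% = £0.00.
Line 2 (R-828, Narica, 3,254 kg, £29,123.30):
Code R-828 is under a tariff-rate quota (threshold 3,423 kg). Quantity 3,254 kg is within the quota, so the in-quota rate 9% applies to the full value.
Duty = £29,123.30 × 9% = £2,621.10.
Line 3 (S-557, Narica, 1,494 kg, £309,915.36):
Base rate for S-557 is 12.5% + £3.32/kg.
Origin Narica qualifies under the Farmark–Narica agreement and S-557 is covered: preferential rate 4.5% applies instead.
The additional-duty order on S-557 targets Astistan, not Narica; it does not apply.
Duty = £309,915.36 × 4.5% = £13,946.19.
Total = £0.00 + £2,621.10 + £13,946.19 = £16,567.29.

£16,567.29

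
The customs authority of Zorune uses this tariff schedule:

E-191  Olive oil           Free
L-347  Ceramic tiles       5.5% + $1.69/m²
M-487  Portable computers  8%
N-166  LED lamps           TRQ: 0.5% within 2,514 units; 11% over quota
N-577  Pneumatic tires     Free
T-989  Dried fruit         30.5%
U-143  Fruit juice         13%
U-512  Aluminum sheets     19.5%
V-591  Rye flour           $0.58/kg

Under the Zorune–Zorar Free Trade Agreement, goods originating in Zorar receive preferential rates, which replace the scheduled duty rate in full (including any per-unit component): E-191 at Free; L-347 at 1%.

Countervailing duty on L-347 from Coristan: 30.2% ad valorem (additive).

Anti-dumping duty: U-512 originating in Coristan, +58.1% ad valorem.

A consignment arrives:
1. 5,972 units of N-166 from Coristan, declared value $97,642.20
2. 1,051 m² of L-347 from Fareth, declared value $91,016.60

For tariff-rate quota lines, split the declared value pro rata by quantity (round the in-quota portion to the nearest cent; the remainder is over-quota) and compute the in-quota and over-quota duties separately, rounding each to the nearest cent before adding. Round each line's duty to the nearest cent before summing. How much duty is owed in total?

$13,206.83

Line 1 (N-166, Coristan, 5,972 units, $97,642.20):
Code N-166 is under a tariff-rate quota (threshold 2,514 units). In-quota: 2,514 units at 0.5%; over-quota: 3,458 units at 11%.
Pro-rata value split: in-quota = $97,642.20 × 2,514/5,972 = $41,103.90; over-quota = $97,642.20 − $41,103.90 = $56,538.30.
In-quota duty = $41,103.90 × 0.5% = $205.52. Over-quota duty = $56,538.30 × 11% = $6,219.21.
Line duty = $205.52 + $6,219.21 = $6,424.73.
Line 2 (L-347, Fareth, 1,051 m², $91,016.60):
Base rate for L-347 is 5.5% + $1.69/m².
L-347 has an FTA preferential rate, but origin Fareth is not Zorar; base rate stands.
The additional-duty order on L-347 targets Coristan, not Fareth; it does not apply.
Duty = $91,016.60 × 5.5% + 1,051 × $1.69 = $6,782.10.
Total = $6,424.73 + $6,782.10 = $13,206.83.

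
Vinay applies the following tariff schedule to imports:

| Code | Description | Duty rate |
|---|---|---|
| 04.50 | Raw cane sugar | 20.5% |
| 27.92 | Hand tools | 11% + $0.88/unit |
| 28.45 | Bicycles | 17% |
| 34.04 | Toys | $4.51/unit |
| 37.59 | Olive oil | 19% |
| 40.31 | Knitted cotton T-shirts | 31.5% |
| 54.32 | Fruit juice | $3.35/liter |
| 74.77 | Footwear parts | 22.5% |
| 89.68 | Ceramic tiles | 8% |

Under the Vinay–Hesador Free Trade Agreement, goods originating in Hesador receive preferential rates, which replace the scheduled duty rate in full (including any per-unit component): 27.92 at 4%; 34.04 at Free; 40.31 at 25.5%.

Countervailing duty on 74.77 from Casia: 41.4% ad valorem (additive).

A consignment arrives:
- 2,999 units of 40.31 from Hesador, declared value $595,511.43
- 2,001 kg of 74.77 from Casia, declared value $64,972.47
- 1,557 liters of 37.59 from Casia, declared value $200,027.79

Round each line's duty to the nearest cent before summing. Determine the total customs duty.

$231,378.10

Line 1 (40.31, Hesador, 2,999 units, $595,511.43):
Base rate for 40.31 is 31.5%.
Origin Hesador qualifies under the Vinay–Hesador agreement and 40.31 is covered: preferential rate 25.5% applies instead.
Duty = $595,511.43 × 25.5% = $151,855.41.
Line 2 (74.77, Casia, 2,001 kg, $64,972.47):
Base rate for 74.77 is 22.5%.
Additional duty on 74.77 from Casia: +41.4%. Applied ad valorem rate: 22.5% + 41.4% = 63.9%.
Duty = $64,972.47 × 63.9% = $41,517.41.
Line 3 (37.59, Casia, 1,557 liters, $200,027.79):
Base rate for 37.59 is 19%.
Duty = $200,027.79 × 19% = $38,005.28.
Total = $151,855.41 + $41,517.41 + $38,005.28 = $231,378.10.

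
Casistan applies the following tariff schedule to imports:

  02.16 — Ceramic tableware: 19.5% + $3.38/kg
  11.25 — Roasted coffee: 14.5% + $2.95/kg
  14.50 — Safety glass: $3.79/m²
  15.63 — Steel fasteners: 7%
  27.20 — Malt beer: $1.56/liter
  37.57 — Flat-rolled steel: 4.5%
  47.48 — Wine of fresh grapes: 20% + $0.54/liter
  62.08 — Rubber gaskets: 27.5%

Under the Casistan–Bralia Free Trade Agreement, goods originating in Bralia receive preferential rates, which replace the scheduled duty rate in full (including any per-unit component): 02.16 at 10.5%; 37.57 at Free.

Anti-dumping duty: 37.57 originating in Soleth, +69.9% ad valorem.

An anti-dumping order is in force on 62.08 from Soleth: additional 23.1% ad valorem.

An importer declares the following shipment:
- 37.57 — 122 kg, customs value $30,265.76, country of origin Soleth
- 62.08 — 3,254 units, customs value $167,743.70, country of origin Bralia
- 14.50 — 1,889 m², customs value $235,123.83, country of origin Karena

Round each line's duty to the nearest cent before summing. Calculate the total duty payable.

Line 1 (37.57, Soleth, 122 kg, $30,265.76):
Base rate for 37.57 is 4.5%.
37.57 has an FTA preferential rate, but origin Soleth is not Bralia; base rate stands.
Additional duty on 37.57 from Soleth: +69.9%. Applied ad valorem rate: 4.5% + 69.9% = 74.4%.
Duty = $30,265.76 × 74.4% = $22,517.73.
Line 2 (62.08, Bralia, 3,254 units, $167,743.70):
Base rate for 62.08 is 27.5%.
Origin Bralia is the FTA partner but 62.08 is not on the preference list; base rate stands.
The additional-duty order on 62.08 targets Soleth, not Bralia; it does not apply.
Duty = $167,743.70 × 27.5% = $46,129.52.
Line 3 (14.50, Karena, 1,889 m², $235,123.83):
Base rate for 14.50 is $3.79/m².
Duty = 1,889 × $3.79 = $7,159.31.
Total = $22,517.73 + $46,129.52 + $7,159.31 = $75,806.56.

$75,806.56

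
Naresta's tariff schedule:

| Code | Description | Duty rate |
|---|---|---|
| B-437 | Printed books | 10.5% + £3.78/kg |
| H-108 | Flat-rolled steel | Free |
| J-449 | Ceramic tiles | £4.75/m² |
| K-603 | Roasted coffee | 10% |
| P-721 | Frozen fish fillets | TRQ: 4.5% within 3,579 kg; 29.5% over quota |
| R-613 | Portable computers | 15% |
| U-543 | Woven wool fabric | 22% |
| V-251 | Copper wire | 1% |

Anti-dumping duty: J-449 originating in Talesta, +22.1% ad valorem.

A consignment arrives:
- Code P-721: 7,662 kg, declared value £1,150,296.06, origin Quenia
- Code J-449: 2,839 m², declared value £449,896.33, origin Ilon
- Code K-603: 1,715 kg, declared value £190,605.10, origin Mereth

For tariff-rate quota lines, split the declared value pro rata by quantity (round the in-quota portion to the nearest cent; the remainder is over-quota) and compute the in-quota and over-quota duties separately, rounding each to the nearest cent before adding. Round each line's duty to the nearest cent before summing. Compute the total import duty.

£237,554.28

Line 1 (P-721, Quenia, 7,662 kg, £1,150,296.06):
Code P-721 is under a tariff-rate quota (threshold 3,579 kg). In-quota: 3,579 kg at 4.5%; over-quota: 4,083 kg at 29.5%.
Pro-rata value split: in-quota = £1,150,296.06 × 3,579/7,662 = £537,315.27; over-quota = £1,150,296.06 − £537,315.27 = £612,980.79.
In-quota duty = £537,315.27 × 4.5% = £24,179.19. Over-quota duty = £612,980.79 × 29.5% = £180,829.33.
Line duty = £24,179.19 + £180,829.33 = £205,008.52.
Line 2 (J-449, Ilon, 2,839 m², £449,896.33):
Base rate for J-449 is £4.75/m².
The additional-duty order on J-449 targets Talesta, not Ilon; it does not apply.
Duty = 2,839 × £4.75 = £13,485.25.
Line 3 (K-603, Mereth, 1,715 kg, £190,605.10):
Base rate for K-603 is 10%.
Duty = £190,605.10 × 10% = £19,060.51.
Total = £205,008.52 + £13,485.25 + £19,060.51 = £237,554.28.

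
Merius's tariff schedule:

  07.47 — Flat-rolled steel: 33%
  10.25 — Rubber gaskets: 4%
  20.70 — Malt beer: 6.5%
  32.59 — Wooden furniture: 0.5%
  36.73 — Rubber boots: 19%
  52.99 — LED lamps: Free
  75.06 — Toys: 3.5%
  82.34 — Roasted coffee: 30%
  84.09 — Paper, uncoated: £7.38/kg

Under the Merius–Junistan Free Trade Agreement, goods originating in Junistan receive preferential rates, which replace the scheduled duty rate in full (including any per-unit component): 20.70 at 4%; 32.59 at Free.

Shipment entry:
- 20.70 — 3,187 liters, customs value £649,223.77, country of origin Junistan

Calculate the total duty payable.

Line 1 (20.70, Junistan, 3,187 liters, £649,223.77):
Base rate for 20.70 is 6.5%.
Origin Junistan qualifies under the Merius–Junistan agreement and 20.70 is covered: preferential rate 4% applies instead.
Duty = £649,223.77 × 4% = £25,968.95.

£25,968.95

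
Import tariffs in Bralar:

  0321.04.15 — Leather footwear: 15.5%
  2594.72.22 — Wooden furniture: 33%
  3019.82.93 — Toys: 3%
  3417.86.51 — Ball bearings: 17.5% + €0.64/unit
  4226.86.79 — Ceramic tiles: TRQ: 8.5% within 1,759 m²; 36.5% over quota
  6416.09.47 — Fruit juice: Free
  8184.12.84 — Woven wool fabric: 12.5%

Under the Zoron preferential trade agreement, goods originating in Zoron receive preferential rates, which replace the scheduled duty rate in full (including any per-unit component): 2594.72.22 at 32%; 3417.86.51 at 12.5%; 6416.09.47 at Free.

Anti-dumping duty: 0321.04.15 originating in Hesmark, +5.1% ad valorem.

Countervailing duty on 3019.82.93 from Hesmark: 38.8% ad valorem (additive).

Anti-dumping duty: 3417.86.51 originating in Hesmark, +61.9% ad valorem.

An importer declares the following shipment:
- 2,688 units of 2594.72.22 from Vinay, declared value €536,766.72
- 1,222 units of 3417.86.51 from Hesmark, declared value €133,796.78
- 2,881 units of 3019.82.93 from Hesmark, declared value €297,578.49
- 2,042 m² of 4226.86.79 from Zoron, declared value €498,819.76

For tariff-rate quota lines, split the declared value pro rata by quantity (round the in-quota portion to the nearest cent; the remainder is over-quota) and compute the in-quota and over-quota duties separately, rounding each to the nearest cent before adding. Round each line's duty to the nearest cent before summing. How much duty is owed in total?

€470,293.97

Line 1 (2594.72.22, Vinay, 2,688 units, €536,766.72):
Base rate for 2594.72.22 is 33%.
2594.72.22 has an FTA preferential rate, but origin Vinay is not Zoron; base rate stands.
Duty = €536,766.72 × 33% = €177,133.02.
Line 2 (3417.86.51, Hesmark, 1,222 units, €133,796.78):
Base rate for 3417.86.51 is 17.5% + €0.64/unit.
3417.86.51 has an FTA preferential rate, but origin Hesmark is not Zoron; base rate stands.
Additional duty on 3417.86.51 from Hesmark: +61.9%. Applied ad valorem rate: 17.5% + 61.9% = 79.4%.
Duty = €133,796.78 × 79.4% + 1,222 × €0.64 = €107,016.72.
Line 3 (3019.82.93, Hesmark, 2,881 units, €297,578.49):
Base rate for 3019.82.93 is 3%.
Additional duty on 3019.82.93 from Hesmark: +38.8%. Applied ad valorem rate: 3% + 38.8% = 41.8%.
Duty = €297,578.49 × 41.8% = €124,387.81.
Line 4 (4226.86.79, Zoron, 2,042 m², €498,819.76):
Code 4226.86.79 is under a tariff-rate quota (threshold 1,759 m²). In-quota: 1,759 m² at 8.5%; over-quota: 283 m² at 36.5%.
Pro-rata value split: in-quota = €498,819.76 × 1,759/2,042 = €429,688.52; over-quota = €498,819.76 − €429,688.52 = €69,131.24.
In-quota duty = €429,688.52 × 8.5% = €36,523.52. Over-quota duty = €69,131.24 × 36.5% = €25,232.90.
Line duty = €36,523.52 + €25,232.90 = €61,756.42.
Total = €177,133.02 + €107,016.72 + €124,387.81 + €61,756.42 = €470,293.97.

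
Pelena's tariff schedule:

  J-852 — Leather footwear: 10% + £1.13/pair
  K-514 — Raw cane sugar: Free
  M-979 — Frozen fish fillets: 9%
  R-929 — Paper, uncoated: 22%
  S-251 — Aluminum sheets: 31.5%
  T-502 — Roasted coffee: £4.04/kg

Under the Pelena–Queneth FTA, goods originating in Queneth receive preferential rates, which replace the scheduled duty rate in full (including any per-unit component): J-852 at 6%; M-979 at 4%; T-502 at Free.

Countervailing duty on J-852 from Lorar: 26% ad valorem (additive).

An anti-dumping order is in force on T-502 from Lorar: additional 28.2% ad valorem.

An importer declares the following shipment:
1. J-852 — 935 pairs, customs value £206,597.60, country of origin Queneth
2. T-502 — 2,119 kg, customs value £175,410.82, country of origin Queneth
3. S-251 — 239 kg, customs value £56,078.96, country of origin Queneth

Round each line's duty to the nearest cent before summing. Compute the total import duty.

Line 1 (J-852, Queneth, 935 pairs, £206,597.60):
Base rate for J-852 is 10% + £1.13/pair.
Origin Queneth qualifies under the Pelena–Queneth agreement and J-852 is covered: preferential rate 6% applies instead.
The additional-duty order on J-852 targets Lorar, not Queneth; it does not apply.
Duty = £206,597.60 × 6% = £12,395.86.
Line 2 (T-502, Queneth, 2,119 kg, £175,410.82):
Base rate for T-502 is £4.04/kg.
Origin Queneth qualifies under the Pelena–Queneth agreement and T-502 is covered: preferential rate Free applies instead.
The additional-duty order on T-502 targets Lorar, not Queneth; it does not apply.
Duty = £175,410.82 × 0% = £0.00.
Line 3 (S-251, Queneth, 239 kg, £56,078.96):
Base rate for S-251 is 31.5%.
Origin Queneth is the FTA partner but S-251 is not on the preference list; base rate stands.
Duty = £56,078.96 × 31.5% = £17,664.87.
Total = £12,395.86 + £0.00 + £17,664.87 = £30,060.73.

£30,060.73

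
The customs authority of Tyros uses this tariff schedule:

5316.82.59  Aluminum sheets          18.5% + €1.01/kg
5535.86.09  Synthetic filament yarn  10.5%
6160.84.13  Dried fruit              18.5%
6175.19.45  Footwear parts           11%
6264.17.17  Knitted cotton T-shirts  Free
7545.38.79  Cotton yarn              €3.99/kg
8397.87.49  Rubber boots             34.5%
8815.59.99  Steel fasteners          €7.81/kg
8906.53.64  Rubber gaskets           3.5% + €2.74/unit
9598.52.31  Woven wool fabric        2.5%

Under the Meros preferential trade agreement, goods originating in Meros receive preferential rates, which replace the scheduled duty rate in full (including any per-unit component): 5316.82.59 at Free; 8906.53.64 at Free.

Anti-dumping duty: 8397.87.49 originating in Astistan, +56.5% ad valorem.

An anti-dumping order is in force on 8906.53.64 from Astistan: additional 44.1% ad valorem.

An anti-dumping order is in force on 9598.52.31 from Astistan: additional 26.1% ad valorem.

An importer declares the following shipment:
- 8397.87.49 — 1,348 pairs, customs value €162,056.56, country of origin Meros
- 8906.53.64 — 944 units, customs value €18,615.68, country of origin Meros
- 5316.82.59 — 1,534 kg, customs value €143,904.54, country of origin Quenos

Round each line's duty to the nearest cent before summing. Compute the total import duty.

Line 1 (8397.87.49, Meros, 1,348 pairs, €162,056.56):
Base rate for 8397.87.49 is 34.5%.
Origin Meros is the FTA partner but 8397.87.49 is not on the preference list; base rate stands.
The additional-duty order on 8397.87.49 targets Astistan, not Meros; it does not apply.
Duty = €162,056.56 × 34.5% = €55,909.51.
Line 2 (8906.53.64, Meros, 944 units, €18,615.68):
Base rate for 8906.53.64 is 3.5% + €2.74/unit.
Origin Meros qualifies under the Tyros–Meros agreement and 8906.53.64 is covered: preferential rate Free applies instead.
The additional-duty order on 8906.53.64 targets Astistan, not Meros; it does not apply.
Duty = €18,615.68 × 0% = €0.00.
Line 3 (5316.82.59, Quenos, 1,534 kg, €143,904.54):
Base rate for 5316.82.59 is 18.5% + €1.01/kg.
5316.82.59 has an FTA preferential rate, but origin Quenos is not Meros; base rate stands.
Duty = €143,904.54 × 18.5% + 1,534 × €1.01 = €28,171.68.
Total = €55,909.51 + €0.00 + €28,171.68 = €84,081.19.

€84,081.19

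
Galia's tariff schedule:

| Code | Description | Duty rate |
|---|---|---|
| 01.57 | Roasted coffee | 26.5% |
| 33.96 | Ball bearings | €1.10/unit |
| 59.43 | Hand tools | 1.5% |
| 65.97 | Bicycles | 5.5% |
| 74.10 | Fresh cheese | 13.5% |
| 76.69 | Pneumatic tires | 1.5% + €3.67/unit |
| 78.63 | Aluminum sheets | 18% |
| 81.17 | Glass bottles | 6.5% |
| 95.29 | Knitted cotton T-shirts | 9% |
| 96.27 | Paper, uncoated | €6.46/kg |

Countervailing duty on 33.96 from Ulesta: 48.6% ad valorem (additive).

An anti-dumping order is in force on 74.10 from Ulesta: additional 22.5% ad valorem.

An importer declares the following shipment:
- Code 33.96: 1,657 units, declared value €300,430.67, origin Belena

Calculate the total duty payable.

Line 1 (33.96, Belena, 1,657 units, €300,430.67):
Base rate for 33.96 is €1.10/unit.
The additional-duty order on 33.96 targets Ulesta, not Belena; it does not apply.
Duty = 1,657 × €1.10 = €1,822.70.

€1,822.70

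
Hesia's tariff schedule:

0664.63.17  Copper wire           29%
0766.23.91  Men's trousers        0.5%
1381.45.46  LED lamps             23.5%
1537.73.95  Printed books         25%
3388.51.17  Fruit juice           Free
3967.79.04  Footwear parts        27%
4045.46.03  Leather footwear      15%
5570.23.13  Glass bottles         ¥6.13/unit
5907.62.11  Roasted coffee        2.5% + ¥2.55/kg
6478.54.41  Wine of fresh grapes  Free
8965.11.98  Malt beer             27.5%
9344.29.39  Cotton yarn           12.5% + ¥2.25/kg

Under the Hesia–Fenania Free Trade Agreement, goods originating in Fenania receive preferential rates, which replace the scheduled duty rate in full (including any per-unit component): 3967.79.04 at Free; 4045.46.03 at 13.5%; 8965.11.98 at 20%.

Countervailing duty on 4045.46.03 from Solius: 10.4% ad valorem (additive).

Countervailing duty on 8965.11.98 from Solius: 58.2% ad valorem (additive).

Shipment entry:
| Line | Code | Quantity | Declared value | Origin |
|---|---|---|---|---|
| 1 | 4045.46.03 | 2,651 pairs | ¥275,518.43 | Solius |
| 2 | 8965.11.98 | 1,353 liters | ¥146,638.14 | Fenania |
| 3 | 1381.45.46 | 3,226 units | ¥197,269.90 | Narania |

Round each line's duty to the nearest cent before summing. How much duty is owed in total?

¥145,667.74

Line 1 (4045.46.03, Solius, 2,651 pairs, ¥275,518.43):
Base rate for 4045.46.03 is 15%.
4045.46.03 has an FTA preferential rate, but origin Solius is not Fenania; base rate stands.
Additional duty on 4045.46.03 from Solius: +10.4%. Applied ad valorem rate: 15% + 10.4% = 25.4%.
Duty = ¥275,518.43 × 25.4% = ¥69,981.68.
Line 2 (8965.11.98, Fenania, 1,353 liters, ¥146,638.14):
Base rate for 8965.11.98 is 27.5%.
Origin Fenania qualifies under the Hesia–Fenania agreement and 8965.11.98 is covered: preferential rate 20% applies instead.
The additional-duty order on 8965.11.98 targets Solius, not Fenania; it does not apply.
Duty = ¥146,638.14 × 20% = ¥29,327.63.
Line 3 (1381.45.46, Narania, 3,226 units, ¥197,269.90):
Base rate for 1381.45.46 is 23.5%.
Duty = ¥197,269.90 × 23.5% = ¥46,358.43.
Total = ¥69,981.68 + ¥29,327.63 + ¥46,358.43 = ¥145,667.74.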